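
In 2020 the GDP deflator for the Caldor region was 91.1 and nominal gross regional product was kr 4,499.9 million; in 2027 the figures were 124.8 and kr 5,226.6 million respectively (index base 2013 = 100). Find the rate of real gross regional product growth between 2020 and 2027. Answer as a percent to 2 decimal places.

Real gross regional product 2020 = 4499.9 / 0.911 = 4939.52.
Real gross regional product 2027 = 5226.6 / 1.248 = 4187.98.
Real growth = 4187.98 / 4939.52 − 1 = -0.1521.

-15.21%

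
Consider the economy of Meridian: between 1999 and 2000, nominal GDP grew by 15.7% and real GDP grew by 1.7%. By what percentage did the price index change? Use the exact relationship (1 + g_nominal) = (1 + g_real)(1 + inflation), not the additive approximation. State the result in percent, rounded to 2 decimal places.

(1 + g_nom) = (1 + g_real)(1 + π), so π = 1.1570 / 1.0170 − 1 = 0.13766.

13.77%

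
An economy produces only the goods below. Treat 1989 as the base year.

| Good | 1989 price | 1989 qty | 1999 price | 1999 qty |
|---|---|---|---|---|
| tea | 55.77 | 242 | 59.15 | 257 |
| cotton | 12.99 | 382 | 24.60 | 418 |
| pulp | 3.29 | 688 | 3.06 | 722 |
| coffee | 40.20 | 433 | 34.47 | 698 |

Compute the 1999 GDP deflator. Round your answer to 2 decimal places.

103.10

Nominal GDP 1999 = 59.15·257 + 24.60·418 + 3.06·722 + 34.47·698 = 51753.73.
Real GDP 1999 (at 1989 prices) = 55.77·257 + 12.99·418 + 3.29·722 + 40.20·698 = 50197.69.
Deflator = Nominal/Real × 100 = 51753.73/50197.69 × 100 = 103.100.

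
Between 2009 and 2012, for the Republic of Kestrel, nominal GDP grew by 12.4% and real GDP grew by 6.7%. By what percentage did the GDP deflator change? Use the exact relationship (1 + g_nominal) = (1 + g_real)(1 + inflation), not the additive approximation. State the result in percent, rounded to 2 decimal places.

(1 + g_nom) = (1 + g_real)(1 + π), so π = 1.1240 / 1.0670 − 1 = 0.05342.

5.34%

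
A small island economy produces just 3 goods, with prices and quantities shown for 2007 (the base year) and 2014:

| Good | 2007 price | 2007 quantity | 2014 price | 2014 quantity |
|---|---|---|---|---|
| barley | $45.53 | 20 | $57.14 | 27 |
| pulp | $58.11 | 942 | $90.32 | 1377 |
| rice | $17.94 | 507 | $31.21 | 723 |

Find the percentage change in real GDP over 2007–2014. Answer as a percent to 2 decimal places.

Real GDP 2007 = Nominal GDP 2007 = 45.53·20 + 58.11·942 + 17.94·507 = 64745.80.
Real GDP 2014 (at 2007 prices) = 45.53·27 + 58.11·1377 + 17.94·723 = 94217.40.
Real growth = 94217.40/64745.80 − 1 = 0.4552.

45.52%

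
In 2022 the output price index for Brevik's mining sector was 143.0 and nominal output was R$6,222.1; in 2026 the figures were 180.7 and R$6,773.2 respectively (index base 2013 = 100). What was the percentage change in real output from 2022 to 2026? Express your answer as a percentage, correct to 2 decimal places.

Deflate each year: 2022 → 6222.1/1.430 = 4351.12; 2026 → 6773.2/1.807 = 3748.31.
So real output changed by 3748.31/4351.12 − 1 = -0.1385, i.e. -13.85%.

-13.85%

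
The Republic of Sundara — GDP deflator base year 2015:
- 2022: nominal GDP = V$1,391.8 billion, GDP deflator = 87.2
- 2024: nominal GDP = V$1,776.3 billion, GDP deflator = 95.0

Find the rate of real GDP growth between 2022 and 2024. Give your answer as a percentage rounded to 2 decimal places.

Real GDP 2022 = 1391.8 / 0.872 = 1596.10.
Real GDP 2024 = 1776.3 / 0.950 = 1869.79.
Real growth = 1869.79 / 1596.10 − 1 = 0.1715.

17.15%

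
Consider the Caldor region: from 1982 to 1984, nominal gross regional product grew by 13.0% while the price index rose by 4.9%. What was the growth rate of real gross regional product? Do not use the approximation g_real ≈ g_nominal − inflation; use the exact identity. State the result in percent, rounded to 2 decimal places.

(1 + g_nom) = (1 + g_real)(1 + π), so g_real = 1.1300 / 1.0490 − 1 = 0.07722.

7.72%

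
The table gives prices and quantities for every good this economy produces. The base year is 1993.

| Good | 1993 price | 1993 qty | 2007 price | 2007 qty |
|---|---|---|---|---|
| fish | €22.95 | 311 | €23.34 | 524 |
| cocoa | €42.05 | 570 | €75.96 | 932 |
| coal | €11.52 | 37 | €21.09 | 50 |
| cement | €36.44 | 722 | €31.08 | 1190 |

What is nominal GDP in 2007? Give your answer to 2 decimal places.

Nominal GDP 2007 = Σ (p_2007 × q_2007) = 23.34·524 + 75.96·932 + 21.09·50 + 31.08·1190 = 121064.58.

€121064.58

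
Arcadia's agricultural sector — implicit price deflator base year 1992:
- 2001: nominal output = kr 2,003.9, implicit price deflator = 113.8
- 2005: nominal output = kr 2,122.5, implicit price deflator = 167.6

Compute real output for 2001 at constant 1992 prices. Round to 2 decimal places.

kr 1,760.90

Real output = Nominal / (implicit price deflator/100) = 2003.9 / 1.138 = 1760.90.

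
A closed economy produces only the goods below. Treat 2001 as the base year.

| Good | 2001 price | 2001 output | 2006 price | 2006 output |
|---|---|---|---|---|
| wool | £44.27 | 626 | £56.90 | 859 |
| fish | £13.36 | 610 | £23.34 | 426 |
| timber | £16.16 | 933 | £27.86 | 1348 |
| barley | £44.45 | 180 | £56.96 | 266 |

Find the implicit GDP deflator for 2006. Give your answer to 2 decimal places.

Nominal GDP 2006 = 56.90·859 + 23.34·426 + 27.86·1348 + 56.96·266 = 111526.58.
Real GDP 2006 (at 2001 prices) = 44.27·859 + 13.36·426 + 16.16·1348 + 44.45·266 = 77326.67.
Deflator = Nominal/Real × 100 = 111526.58/77326.67 × 100 = 144.228.

144.23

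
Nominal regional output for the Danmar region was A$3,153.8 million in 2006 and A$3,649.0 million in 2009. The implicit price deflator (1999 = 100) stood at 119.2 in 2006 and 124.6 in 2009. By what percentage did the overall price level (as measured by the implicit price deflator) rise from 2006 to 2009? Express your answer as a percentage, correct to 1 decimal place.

4.5%

Price-level change = 124.6 / 119.2 − 1 = 0.0453.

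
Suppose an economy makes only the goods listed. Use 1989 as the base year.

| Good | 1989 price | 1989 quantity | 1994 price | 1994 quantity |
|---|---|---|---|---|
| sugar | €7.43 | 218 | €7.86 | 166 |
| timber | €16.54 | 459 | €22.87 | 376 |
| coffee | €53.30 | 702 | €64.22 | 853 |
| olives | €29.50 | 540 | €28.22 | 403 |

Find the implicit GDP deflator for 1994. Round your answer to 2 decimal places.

Nominal GDP 1994 = 7.86·166 + 22.87·376 + 64.22·853 + 28.22·403 = 76056.20.
Real GDP 1994 (at 1989 prices) = 7.43·166 + 16.54·376 + 53.30·853 + 29.50·403 = 64805.82.
Deflator = Nominal/Real × 100 = 76056.20/64805.82 × 100 = 117.360.

117.36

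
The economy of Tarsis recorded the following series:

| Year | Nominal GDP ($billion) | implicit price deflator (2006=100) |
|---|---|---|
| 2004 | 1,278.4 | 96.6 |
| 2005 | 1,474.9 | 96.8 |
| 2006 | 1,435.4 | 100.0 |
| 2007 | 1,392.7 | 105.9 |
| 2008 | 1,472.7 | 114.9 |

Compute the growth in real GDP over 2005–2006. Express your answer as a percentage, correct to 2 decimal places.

-5.79%

Real GDP 2005 = 1474.9/0.968 = 1523.66.
Real GDP 2006 = 1435.4/1.000 = 1435.40.
Change = 1435.40/1523.66 − 1 = -0.0579.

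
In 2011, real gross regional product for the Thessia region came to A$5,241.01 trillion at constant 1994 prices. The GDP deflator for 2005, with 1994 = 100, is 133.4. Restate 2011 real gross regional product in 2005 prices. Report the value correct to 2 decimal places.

A$6,991.51 trillion

Real gross regional product in 2005 prices = Real gross regional product in 1994 prices × (P_2005/P_1994) = 5241.01 × 1.334 = 6991.51.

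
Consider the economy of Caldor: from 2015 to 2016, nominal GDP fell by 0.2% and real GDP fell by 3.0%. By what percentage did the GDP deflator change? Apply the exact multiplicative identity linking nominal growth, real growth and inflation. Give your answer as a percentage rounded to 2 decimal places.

2.89%

(1 + g_nom) = (1 + g_real)(1 + π), so π = 0.9980 / 0.9700 − 1 = 0.02887.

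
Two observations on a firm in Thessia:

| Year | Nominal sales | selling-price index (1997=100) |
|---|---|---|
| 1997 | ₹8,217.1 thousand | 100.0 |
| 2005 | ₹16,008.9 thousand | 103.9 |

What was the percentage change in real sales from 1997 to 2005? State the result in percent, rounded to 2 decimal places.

Deflate each year: 1997 → 8217.1/1.000 = 8217.10; 2005 → 16008.9/1.039 = 15407.99.
So real sales changed by 15407.99/8217.10 − 1 = 0.8751, i.e. 87.51%.

87.51%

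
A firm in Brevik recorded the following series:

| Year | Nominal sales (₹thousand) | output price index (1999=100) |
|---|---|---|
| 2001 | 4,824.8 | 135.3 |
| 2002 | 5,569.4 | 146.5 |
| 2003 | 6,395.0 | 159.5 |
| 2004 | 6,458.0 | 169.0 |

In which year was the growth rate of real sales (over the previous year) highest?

2002: real = 5569.4/1.465 = 3801.64; growth vs 2001 (3566.00) = 6.61%.
2003: real = 6395.0/1.595 = 4009.40; growth vs 2002 (3801.64) = 5.47%.
2004: real = 6458.0/1.690 = 3821.30; growth vs 2003 (4009.40) = -4.69%.

2002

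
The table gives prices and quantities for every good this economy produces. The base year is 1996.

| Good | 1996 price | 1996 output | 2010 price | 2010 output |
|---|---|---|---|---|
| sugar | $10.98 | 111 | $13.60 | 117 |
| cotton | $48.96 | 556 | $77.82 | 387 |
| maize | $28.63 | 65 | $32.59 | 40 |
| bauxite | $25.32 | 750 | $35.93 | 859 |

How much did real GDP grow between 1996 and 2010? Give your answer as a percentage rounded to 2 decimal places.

Real GDP 1996 = Nominal GDP 1996 = 10.98·111 + 48.96·556 + 28.63·65 + 25.32·750 = 49291.49.
Real GDP 2010 (at 1996 prices) = 10.98·117 + 48.96·387 + 28.63·40 + 25.32·859 = 43127.26.
Real growth = 43127.26/49291.49 − 1 = -0.1251.

-12.51%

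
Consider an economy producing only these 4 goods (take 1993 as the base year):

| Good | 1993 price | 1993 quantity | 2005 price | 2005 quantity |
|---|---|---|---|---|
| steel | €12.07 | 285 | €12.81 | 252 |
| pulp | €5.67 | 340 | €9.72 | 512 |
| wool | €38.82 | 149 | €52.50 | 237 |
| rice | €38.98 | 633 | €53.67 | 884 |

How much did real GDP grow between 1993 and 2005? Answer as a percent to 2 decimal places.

Real GDP 1993 = Nominal GDP 1993 = 12.07·285 + 5.67·340 + 38.82·149 + 38.98·633 = 35826.27.
Real GDP 2005 (at 1993 prices) = 12.07·252 + 5.67·512 + 38.82·237 + 38.98·884 = 49603.34.
Real growth = 49603.34/35826.27 − 1 = 0.3846.

38.46%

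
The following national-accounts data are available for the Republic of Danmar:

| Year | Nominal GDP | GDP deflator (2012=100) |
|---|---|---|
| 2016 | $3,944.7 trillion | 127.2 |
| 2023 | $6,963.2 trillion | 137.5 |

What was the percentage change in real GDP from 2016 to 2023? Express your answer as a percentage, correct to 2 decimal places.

Deflate each year: 2016 → 3944.7/1.272 = 3101.18; 2023 → 6963.2/1.375 = 5064.15.
So real GDP changed by 5064.15/3101.18 − 1 = 0.6330, i.e. 63.30%.

63.30%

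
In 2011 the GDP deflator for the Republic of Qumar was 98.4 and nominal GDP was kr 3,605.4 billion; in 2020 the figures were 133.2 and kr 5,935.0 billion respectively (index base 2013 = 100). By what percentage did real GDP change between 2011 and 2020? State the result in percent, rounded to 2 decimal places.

Deflate each year: 2011 → 3605.4/0.984 = 3664.02; 2020 → 5935.0/1.332 = 4455.71.
So real GDP changed by 4455.71/3664.02 − 1 = 0.2161, i.e. 21.61%.

21.61%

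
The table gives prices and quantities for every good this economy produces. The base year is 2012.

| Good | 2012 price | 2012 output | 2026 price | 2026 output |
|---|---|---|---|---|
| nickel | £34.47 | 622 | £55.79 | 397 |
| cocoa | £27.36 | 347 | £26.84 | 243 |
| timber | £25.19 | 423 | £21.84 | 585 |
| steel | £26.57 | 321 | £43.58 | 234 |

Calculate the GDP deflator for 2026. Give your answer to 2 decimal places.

125.09

Nominal GDP 2026 = 55.79·397 + 26.84·243 + 21.84·585 + 43.58·234 = 51644.87.
Real GDP 2026 (at 2012 prices) = 34.47·397 + 27.36·243 + 25.19·585 + 26.57·234 = 41286.60.
Deflator = Nominal/Real × 100 = 51644.87/41286.60 × 100 = 125.089.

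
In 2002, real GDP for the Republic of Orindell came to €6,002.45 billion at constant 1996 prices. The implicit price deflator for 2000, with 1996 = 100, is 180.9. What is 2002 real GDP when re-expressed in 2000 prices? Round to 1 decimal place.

Real GDP in 2000 prices = Real GDP in 1996 prices × (P_2000/P_1996) = 6002.45 × 1.809 = 10858.43.

€10,858.4 billion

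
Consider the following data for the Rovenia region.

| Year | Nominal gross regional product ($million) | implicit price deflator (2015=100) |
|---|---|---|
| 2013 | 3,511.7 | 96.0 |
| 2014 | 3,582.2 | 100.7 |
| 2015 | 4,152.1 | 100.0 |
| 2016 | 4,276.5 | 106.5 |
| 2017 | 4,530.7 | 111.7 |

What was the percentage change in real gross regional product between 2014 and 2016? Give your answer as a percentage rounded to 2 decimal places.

12.88%

Real gross regional product 2014 = 3582.2/1.007 = 3557.30.
Real gross regional product 2016 = 4276.5/1.065 = 4015.49.
Change = 4015.49/3557.30 − 1 = 0.1288.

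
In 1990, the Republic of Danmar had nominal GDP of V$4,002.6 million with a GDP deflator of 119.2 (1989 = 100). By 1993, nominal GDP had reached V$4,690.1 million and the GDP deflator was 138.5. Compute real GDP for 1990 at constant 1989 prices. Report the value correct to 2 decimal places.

V$3,357.89 million

Real GDP = Nominal / (GDP deflator/100) = 4002.6 / 1.192 = 3357.89.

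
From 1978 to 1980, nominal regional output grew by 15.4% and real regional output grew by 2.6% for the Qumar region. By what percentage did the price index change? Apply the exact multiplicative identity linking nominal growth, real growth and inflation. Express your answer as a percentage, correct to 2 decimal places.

(1 + g_nom) = (1 + g_real)(1 + π), so π = 1.1540 / 1.0260 − 1 = 0.12476.

12.48%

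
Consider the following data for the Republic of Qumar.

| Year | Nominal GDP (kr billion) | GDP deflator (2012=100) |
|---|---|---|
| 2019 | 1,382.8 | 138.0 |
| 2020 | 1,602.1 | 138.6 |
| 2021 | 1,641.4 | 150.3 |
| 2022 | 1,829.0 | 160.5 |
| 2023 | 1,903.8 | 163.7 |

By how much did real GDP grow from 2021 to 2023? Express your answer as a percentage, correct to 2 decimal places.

Real GDP 2021 = 1641.4/1.503 = 1092.08.
Real GDP 2023 = 1903.8/1.637 = 1162.98.
Change = 1162.98/1092.08 − 1 = 0.0649.

6.49%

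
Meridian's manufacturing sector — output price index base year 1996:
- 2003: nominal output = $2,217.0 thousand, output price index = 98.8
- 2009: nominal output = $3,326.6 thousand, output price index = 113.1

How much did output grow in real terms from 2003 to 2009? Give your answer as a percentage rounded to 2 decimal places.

Deflate each year: 2003 → 2217.0/0.988 = 2243.93; 2009 → 3326.6/1.131 = 2941.29.
So real output changed by 2941.29/2243.93 − 1 = 0.3108, i.e. 31.08%.

31.08%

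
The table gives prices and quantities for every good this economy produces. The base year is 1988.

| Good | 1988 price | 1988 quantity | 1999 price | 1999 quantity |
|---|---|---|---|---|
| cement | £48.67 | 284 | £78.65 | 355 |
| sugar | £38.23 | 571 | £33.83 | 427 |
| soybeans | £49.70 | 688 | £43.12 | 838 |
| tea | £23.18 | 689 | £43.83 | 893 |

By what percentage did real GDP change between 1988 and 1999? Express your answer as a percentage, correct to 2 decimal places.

11.81%

Real GDP 1988 = Nominal GDP 1988 = 48.67·284 + 38.23·571 + 49.70·688 + 23.18·689 = 85816.23.
Real GDP 1999 (at 1988 prices) = 48.67·355 + 38.23·427 + 49.70·838 + 23.18·893 = 95950.40.
Real growth = 95950.40/85816.23 − 1 = 0.1181.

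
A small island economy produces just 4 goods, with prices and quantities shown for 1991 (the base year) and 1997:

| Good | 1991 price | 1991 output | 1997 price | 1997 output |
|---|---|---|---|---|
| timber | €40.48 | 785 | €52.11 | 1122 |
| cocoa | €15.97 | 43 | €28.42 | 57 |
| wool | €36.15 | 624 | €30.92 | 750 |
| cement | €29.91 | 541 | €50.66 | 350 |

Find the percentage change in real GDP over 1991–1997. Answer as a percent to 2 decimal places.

17.85%

Real GDP 1991 = Nominal GDP 1991 = 40.48·785 + 15.97·43 + 36.15·624 + 29.91·541 = 71202.42.
Real GDP 1997 (at 1991 prices) = 40.48·1122 + 15.97·57 + 36.15·750 + 29.91·350 = 83909.85.
Real growth = 83909.85/71202.42 − 1 = 0.1785.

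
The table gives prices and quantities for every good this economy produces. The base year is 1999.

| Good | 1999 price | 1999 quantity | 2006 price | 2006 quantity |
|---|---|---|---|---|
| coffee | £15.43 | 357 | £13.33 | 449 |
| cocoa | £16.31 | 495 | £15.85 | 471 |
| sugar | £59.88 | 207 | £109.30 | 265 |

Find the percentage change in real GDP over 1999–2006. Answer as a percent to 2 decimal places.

17.33%

Real GDP 1999 = Nominal GDP 1999 = 15.43·357 + 16.31·495 + 59.88·207 = 25977.12.
Real GDP 2006 (at 1999 prices) = 15.43·449 + 16.31·471 + 59.88·265 = 30478.28.
Real growth = 30478.28/25977.12 − 1 = 0.1733.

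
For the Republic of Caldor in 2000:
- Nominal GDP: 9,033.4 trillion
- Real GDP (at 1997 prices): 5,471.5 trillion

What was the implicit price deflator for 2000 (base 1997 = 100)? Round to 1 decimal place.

165.1

implicit price deflator = (Nominal / Real) × 100 = 9033.4 / 5471.5 × 100 = 165.10.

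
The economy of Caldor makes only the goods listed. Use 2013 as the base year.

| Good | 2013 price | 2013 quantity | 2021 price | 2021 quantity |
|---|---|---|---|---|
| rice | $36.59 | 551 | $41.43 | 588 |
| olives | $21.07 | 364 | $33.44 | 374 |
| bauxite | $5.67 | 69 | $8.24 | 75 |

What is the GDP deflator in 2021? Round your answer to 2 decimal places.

Nominal GDP 2021 = 41.43·588 + 33.44·374 + 8.24·75 = 37485.40.
Real GDP 2021 (at 2013 prices) = 36.59·588 + 21.07·374 + 5.67·75 = 29820.35.
Deflator = Nominal/Real × 100 = 37485.40/29820.35 × 100 = 125.704.

125.70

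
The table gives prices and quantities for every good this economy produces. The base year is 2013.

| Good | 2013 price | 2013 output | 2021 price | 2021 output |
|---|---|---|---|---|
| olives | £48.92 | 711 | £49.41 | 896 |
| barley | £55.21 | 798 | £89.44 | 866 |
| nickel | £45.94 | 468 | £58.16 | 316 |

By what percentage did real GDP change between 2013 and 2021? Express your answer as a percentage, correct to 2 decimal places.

5.80%

Real GDP 2013 = Nominal GDP 2013 = 48.92·711 + 55.21·798 + 45.94·468 = 100339.62.
Real GDP 2021 (at 2013 prices) = 48.92·896 + 55.21·866 + 45.94·316 = 106161.22.
Real growth = 106161.22/100339.62 − 1 = 0.0580.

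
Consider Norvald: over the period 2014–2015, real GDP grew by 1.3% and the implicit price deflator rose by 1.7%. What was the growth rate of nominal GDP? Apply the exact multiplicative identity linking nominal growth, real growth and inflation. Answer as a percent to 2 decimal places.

3.02%

(1 + g_nom) = (1 + g_real)(1 + π) = 1.0130 × 1.0170 = 1.03022.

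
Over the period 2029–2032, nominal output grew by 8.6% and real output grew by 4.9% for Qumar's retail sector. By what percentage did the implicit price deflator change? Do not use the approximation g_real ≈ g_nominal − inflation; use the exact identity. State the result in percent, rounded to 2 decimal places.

3.53%

(1 + g_nom) = (1 + g_real)(1 + π), so π = 1.0860 / 1.0490 − 1 = 0.03527.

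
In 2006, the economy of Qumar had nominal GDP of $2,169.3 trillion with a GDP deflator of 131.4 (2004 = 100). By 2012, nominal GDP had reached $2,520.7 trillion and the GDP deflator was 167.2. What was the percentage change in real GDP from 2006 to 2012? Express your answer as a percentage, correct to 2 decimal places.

-8.68%

Real GDP 2006 = 2169.3 / 1.314 = 1650.91.
Real GDP 2012 = 2520.7 / 1.672 = 1507.60.
Real growth = 1507.60 / 1650.91 − 1 = -0.0868.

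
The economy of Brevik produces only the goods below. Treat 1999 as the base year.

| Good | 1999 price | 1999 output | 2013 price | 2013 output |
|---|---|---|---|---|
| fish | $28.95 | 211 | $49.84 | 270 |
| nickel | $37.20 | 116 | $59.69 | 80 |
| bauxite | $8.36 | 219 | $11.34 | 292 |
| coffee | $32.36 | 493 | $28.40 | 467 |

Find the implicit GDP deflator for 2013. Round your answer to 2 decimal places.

122.79

Nominal GDP 2013 = 49.84·270 + 59.69·80 + 11.34·292 + 28.40·467 = 34806.08.
Real GDP 2013 (at 1999 prices) = 28.95·270 + 37.20·80 + 8.36·292 + 32.36·467 = 28345.74.
Deflator = Nominal/Real × 100 = 34806.08/28345.74 × 100 = 122.791.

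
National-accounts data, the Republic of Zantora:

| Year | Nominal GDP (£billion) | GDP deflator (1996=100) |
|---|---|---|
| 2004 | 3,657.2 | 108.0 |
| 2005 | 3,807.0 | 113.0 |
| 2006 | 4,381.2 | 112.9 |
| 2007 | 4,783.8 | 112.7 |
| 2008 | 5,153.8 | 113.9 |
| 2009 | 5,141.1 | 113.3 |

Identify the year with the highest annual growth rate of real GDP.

2006

2005: real = 3807.0/1.130 = 3369.03; growth vs 2004 (3386.30) = -0.51%.
2006: real = 4381.2/1.129 = 3880.60; growth vs 2005 (3369.03) = 15.18%.
2007: real = 4783.8/1.127 = 4244.72; growth vs 2006 (3880.60) = 9.38%.
2008: real = 5153.8/1.139 = 4524.85; growth vs 2007 (4244.72) = 6.60%.
2009: real = 5141.1/1.133 = 4537.60; growth vs 2008 (4524.85) = 0.28%.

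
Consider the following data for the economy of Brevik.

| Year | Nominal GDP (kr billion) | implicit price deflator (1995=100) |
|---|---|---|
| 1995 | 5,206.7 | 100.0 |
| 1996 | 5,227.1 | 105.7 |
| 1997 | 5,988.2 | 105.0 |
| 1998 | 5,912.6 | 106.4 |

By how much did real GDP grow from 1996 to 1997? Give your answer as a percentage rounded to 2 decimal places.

15.32%

Real GDP 1996 = 5227.1/1.057 = 4945.22.
Real GDP 1997 = 5988.2/1.050 = 5703.05.
Change = 5703.05/4945.22 − 1 = 0.1532.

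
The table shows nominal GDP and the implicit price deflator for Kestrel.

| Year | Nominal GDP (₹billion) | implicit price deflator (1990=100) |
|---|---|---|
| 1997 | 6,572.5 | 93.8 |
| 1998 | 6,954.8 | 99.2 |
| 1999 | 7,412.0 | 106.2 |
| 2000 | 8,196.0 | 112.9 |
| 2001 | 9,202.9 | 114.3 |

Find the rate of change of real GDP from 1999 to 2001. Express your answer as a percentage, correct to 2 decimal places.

15.36%

Real GDP 1999 = 7412.0/1.062 = 6979.28.
Real GDP 2001 = 9202.9/1.143 = 8051.53.
Change = 8051.53/6979.28 − 1 = 0.1536.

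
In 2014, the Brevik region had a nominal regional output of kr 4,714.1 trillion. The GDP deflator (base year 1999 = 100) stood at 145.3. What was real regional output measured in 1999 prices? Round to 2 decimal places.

kr 3,244.39 trillion

Real regional output = Nominal / (GDP deflator/100) = 4714.1 / 1.453 = 3244.39.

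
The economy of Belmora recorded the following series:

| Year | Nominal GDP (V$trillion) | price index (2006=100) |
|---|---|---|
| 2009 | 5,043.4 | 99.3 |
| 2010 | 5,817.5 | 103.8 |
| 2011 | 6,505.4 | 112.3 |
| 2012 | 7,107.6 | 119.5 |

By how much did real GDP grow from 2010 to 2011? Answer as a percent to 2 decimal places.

Real GDP 2010 = 5817.5/1.038 = 5604.53.
Real GDP 2011 = 6505.4/1.123 = 5792.88.
Change = 5792.88/5604.53 − 1 = 0.0336.

3.36%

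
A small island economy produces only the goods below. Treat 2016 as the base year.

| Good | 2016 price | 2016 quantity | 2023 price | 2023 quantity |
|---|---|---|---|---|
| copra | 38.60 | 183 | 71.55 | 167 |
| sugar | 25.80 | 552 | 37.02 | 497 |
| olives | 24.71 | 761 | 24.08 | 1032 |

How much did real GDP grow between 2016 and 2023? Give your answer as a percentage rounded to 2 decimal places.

11.62%

Real GDP 2016 = Nominal GDP 2016 = 38.60·183 + 25.80·552 + 24.71·761 = 40109.71.
Real GDP 2023 (at 2016 prices) = 38.60·167 + 25.80·497 + 24.71·1032 = 44769.52.
Real growth = 44769.52/40109.71 − 1 = 0.1162.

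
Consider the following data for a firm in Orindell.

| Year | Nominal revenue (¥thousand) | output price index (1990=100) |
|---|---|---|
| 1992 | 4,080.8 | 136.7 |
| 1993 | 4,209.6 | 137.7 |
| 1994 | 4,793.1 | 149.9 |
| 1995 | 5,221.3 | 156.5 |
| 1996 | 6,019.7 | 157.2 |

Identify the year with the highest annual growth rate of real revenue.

1993: real = 4209.6/1.377 = 3057.08; growth vs 1992 (2985.22) = 2.41%.
1994: real = 4793.1/1.499 = 3197.53; growth vs 1993 (3057.08) = 4.59%.
1995: real = 5221.3/1.565 = 3336.29; growth vs 1994 (3197.53) = 4.34%.
1996: real = 6019.7/1.572 = 3829.33; growth vs 1995 (3336.29) = 14.78%.

1996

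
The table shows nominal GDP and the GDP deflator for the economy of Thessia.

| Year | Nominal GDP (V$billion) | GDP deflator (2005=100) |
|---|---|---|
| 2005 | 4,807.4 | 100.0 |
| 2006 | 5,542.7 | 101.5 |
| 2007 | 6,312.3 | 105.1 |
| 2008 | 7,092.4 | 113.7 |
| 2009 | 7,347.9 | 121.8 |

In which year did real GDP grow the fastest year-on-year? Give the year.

2006

2006: real = 5542.7/1.015 = 5460.79; growth vs 2005 (4807.40) = 13.59%.
2007: real = 6312.3/1.051 = 6005.99; growth vs 2006 (5460.79) = 9.98%.
2008: real = 7092.4/1.137 = 6237.82; growth vs 2007 (6005.99) = 3.86%.
2009: real = 7347.9/1.218 = 6032.76; growth vs 2008 (6237.82) = -3.29%.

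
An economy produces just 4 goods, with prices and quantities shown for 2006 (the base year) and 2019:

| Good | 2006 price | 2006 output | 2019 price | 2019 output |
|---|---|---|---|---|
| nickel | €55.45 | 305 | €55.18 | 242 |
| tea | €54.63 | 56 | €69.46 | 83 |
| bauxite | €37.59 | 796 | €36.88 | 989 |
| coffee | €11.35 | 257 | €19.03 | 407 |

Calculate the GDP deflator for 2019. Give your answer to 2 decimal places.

Nominal GDP 2019 = 55.18·242 + 69.46·83 + 36.88·989 + 19.03·407 = 63338.27.
Real GDP 2019 (at 2006 prices) = 55.45·242 + 54.63·83 + 37.59·989 + 11.35·407 = 59749.15.
Deflator = Nominal/Real × 100 = 63338.27/59749.15 × 100 = 106.007.

106.01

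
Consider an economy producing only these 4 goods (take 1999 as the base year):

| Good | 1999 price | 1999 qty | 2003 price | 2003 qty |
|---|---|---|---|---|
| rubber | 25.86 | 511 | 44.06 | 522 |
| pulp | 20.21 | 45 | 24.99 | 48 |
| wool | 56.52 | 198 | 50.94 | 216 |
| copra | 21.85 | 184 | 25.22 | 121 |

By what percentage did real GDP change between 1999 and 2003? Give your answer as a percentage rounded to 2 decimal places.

Real GDP 1999 = Nominal GDP 1999 = 25.86·511 + 20.21·45 + 56.52·198 + 21.85·184 = 29335.27.
Real GDP 2003 (at 1999 prices) = 25.86·522 + 20.21·48 + 56.52·216 + 21.85·121 = 29321.17.
Real growth = 29321.17/29335.27 − 1 = -0.0005.

-0.05%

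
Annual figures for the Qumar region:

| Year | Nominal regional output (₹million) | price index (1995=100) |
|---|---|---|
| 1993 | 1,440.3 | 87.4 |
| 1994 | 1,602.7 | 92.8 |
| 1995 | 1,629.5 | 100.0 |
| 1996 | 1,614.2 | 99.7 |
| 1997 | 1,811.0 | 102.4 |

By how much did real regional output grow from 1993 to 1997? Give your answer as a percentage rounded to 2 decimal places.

7.32%

Real regional output 1993 = 1440.3/0.874 = 1647.94.
Real regional output 1997 = 1811.0/1.024 = 1768.55.
Change = 1768.55/1647.94 − 1 = 0.0732.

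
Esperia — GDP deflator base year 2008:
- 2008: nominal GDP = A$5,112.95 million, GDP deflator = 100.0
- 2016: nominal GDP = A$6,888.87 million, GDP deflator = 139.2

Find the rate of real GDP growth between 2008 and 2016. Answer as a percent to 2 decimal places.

Real GDP 2008 = 5112.95 / 1.000 = 5112.95.
Real GDP 2016 = 6888.87 / 1.392 = 4948.90.
Real growth = 4948.90 / 5112.95 − 1 = -0.0321.

-3.21%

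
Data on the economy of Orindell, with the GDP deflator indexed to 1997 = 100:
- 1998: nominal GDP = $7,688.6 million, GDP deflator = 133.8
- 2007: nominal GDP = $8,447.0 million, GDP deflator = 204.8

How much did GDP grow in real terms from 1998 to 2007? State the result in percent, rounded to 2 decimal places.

Real GDP 1998 = 7688.6 / 1.338 = 5746.34.
Real GDP 2007 = 8447.0 / 2.048 = 4124.51.
Real growth = 4124.51 / 5746.34 − 1 = -0.2822.

-28.22%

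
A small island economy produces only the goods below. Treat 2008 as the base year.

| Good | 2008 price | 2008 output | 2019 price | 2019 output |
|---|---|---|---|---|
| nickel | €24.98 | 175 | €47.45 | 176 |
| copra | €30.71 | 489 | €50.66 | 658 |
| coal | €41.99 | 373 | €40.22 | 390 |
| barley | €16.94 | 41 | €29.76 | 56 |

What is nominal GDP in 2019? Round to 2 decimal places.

Nominal GDP 2019 = Σ (p_2019 × q_2019) = 47.45·176 + 50.66·658 + 40.22·390 + 29.76·56 = 59037.84.

€59037.84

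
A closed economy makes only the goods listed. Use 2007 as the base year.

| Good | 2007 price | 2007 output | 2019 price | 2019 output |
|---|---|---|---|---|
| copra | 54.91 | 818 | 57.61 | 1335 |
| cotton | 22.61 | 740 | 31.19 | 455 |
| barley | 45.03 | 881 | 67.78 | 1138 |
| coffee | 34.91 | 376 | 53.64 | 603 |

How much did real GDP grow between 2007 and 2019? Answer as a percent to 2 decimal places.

Real GDP 2007 = Nominal GDP 2007 = 54.91·818 + 22.61·740 + 45.03·881 + 34.91·376 = 114445.37.
Real GDP 2019 (at 2007 prices) = 54.91·1335 + 22.61·455 + 45.03·1138 + 34.91·603 = 155887.27.
Real growth = 155887.27/114445.37 − 1 = 0.3621.

36.21%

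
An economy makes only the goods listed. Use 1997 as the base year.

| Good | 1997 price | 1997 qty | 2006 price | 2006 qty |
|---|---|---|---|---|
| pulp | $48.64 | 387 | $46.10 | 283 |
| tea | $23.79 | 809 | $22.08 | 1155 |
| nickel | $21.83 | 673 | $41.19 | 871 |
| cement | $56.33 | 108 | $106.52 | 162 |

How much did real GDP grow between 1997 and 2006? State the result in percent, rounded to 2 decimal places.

17.91%

Real GDP 1997 = Nominal GDP 1997 = 48.64·387 + 23.79·809 + 21.83·673 + 56.33·108 = 58845.02.
Real GDP 2006 (at 1997 prices) = 48.64·283 + 23.79·1155 + 21.83·871 + 56.33·162 = 69381.96.
Real growth = 69381.96/58845.02 − 1 = 0.1791.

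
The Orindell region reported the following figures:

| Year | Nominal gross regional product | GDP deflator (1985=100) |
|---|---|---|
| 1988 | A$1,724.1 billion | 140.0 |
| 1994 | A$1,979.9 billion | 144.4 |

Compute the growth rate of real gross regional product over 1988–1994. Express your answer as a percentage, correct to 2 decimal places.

11.34%

Deflate each year: 1988 → 1724.1/1.400 = 1231.50; 1994 → 1979.9/1.444 = 1371.12.
So real gross regional product changed by 1371.12/1231.50 − 1 = 0.1134, i.e. 11.34%.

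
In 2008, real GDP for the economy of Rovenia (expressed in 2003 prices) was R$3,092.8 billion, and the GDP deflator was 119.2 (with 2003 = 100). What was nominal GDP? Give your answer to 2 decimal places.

Nominal GDP = Real × (GDP deflator/100) = 3092.8 × 1.192 = 3686.62.

R$3,686.62 billion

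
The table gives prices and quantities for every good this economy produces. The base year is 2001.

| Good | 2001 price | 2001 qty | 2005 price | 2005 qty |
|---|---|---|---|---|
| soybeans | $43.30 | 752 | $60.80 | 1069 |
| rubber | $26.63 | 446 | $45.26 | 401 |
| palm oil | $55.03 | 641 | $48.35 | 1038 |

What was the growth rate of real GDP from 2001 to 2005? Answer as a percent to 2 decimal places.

43.12%

Real GDP 2001 = Nominal GDP 2001 = 43.30·752 + 26.63·446 + 55.03·641 = 79712.81.
Real GDP 2005 (at 2001 prices) = 43.30·1069 + 26.63·401 + 55.03·1038 = 114087.47.
Real growth = 114087.47/79712.81 − 1 = 0.4312.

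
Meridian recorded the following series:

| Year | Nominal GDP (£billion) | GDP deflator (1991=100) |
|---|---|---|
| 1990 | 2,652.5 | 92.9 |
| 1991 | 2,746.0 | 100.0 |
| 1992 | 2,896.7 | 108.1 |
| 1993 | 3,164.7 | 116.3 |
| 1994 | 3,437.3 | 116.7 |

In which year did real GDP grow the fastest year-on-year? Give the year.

1991: real = 2746.0/1.000 = 2746.00; growth vs 1990 (2855.22) = -3.83%.
1992: real = 2896.7/1.081 = 2679.65; growth vs 1991 (2746.00) = -2.42%.
1993: real = 3164.7/1.163 = 2721.15; growth vs 1992 (2679.65) = 1.55%.
1994: real = 3437.3/1.167 = 2945.42; growth vs 1993 (2721.15) = 8.24%.

1994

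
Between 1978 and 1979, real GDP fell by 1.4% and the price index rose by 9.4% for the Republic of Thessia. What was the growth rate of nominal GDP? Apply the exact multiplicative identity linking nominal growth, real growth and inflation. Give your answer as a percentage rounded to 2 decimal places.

(1 + g_nom) = (1 + g_real)(1 + π) = 0.9860 × 1.0940 = 1.07868.

7.87%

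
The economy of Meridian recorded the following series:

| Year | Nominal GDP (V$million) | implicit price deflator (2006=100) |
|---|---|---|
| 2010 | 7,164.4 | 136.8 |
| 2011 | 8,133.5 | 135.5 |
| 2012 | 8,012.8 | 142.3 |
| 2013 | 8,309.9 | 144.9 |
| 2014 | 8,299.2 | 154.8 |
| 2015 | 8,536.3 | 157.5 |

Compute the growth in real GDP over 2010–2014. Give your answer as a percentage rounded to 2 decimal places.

Real GDP 2010 = 7164.4/1.368 = 5237.13.
Real GDP 2014 = 8299.2/1.548 = 5361.24.
Change = 5361.24/5237.13 − 1 = 0.0237.

2.37%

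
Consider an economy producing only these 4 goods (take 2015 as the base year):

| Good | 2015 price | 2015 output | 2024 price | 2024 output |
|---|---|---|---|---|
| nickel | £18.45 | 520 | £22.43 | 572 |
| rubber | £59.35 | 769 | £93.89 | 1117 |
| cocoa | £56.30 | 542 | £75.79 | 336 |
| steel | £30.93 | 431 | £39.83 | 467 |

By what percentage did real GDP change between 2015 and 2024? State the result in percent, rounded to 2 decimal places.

11.23%

Real GDP 2015 = Nominal GDP 2015 = 18.45·520 + 59.35·769 + 56.30·542 + 30.93·431 = 99079.58.
Real GDP 2024 (at 2015 prices) = 18.45·572 + 59.35·1117 + 56.30·336 + 30.93·467 = 110208.46.
Real growth = 110208.46/99079.58 − 1 = 0.1123.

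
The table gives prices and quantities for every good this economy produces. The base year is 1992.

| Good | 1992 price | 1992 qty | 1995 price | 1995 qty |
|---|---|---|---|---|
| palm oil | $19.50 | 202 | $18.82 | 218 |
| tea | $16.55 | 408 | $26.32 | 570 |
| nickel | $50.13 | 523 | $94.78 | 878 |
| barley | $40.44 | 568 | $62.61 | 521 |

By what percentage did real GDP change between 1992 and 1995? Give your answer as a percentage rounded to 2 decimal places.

Real GDP 1992 = Nominal GDP 1992 = 19.50·202 + 16.55·408 + 50.13·523 + 40.44·568 = 59879.31.
Real GDP 1995 (at 1992 prices) = 19.50·218 + 16.55·570 + 50.13·878 + 40.44·521 = 78767.88.
Real growth = 78767.88/59879.31 − 1 = 0.3154.

31.54%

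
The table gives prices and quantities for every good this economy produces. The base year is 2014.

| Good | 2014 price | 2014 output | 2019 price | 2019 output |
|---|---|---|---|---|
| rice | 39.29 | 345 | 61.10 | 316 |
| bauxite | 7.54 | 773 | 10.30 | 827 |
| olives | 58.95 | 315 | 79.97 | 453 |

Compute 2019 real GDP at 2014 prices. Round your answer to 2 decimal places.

Real GDP 2019 = Σ (p_2014 × q_2019) = 39.29·316 + 7.54·827 + 58.95·453 = 45355.57.

45355.57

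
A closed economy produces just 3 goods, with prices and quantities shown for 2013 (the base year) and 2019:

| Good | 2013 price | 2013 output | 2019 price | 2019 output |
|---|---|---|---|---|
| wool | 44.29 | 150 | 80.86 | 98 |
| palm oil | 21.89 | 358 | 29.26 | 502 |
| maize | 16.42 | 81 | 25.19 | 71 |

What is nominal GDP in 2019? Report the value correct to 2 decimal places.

Nominal GDP 2019 = Σ (p_2019 × q_2019) = 80.86·98 + 29.26·502 + 25.19·71 = 24401.29.

24401.29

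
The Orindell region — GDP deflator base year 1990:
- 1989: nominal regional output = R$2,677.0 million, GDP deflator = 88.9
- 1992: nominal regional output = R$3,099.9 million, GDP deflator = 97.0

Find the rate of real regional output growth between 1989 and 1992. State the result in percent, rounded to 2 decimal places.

Deflate each year: 1989 → 2677.0/0.889 = 3011.25; 1992 → 3099.9/0.970 = 3195.77.
So real regional output changed by 3195.77/3011.25 − 1 = 0.0613, i.e. 6.13%.

6.13%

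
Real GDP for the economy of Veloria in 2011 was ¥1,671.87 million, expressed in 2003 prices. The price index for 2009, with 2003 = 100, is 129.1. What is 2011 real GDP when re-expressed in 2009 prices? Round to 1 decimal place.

Real GDP in 2009 prices = Real GDP in 2003 prices × (P_2009/P_2003) = 1671.87 × 1.291 = 2158.38.

¥2,158.4 million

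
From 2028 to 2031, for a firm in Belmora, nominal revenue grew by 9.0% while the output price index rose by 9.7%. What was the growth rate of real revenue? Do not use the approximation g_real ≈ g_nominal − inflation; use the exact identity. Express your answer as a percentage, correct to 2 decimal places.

(1 + g_nom) = (1 + g_real)(1 + π), so g_real = 1.0900 / 1.0970 − 1 = -0.00638.

-0.64%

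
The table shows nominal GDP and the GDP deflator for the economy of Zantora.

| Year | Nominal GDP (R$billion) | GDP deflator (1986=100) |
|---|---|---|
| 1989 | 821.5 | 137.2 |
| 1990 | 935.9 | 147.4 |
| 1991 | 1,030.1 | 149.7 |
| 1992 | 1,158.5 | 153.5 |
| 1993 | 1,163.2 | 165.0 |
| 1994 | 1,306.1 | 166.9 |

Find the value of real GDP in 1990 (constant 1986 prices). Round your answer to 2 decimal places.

Real GDP 1990 = 935.9 / 1.474 = 634.94.

R$634.94 billion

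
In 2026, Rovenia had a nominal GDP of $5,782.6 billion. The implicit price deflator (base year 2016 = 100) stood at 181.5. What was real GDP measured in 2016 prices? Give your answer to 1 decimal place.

$3,186.0 billion

Real GDP = Nominal / (implicit price deflator/100) = 5782.6 / 1.815 = 3186.01.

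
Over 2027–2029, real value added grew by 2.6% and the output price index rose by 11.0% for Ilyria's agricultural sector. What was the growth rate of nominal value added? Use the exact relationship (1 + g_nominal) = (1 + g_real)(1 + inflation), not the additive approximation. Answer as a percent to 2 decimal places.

13.89%

(1 + g_nom) = (1 + g_real)(1 + π) = 1.0260 × 1.1100 = 1.13886.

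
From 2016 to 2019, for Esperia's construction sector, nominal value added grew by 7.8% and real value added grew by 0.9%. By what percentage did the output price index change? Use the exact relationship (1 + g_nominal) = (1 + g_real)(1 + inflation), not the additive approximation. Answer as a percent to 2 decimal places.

(1 + g_nom) = (1 + g_real)(1 + π), so π = 1.0780 / 1.0090 − 1 = 0.06838.

6.84%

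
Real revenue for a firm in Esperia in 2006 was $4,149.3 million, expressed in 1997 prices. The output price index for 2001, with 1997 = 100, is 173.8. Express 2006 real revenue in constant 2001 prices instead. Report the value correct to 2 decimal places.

$7,211.48 million

Real revenue in 2001 prices = Real revenue in 1997 prices × (P_2001/P_1997) = 4149.3 × 1.738 = 7211.48.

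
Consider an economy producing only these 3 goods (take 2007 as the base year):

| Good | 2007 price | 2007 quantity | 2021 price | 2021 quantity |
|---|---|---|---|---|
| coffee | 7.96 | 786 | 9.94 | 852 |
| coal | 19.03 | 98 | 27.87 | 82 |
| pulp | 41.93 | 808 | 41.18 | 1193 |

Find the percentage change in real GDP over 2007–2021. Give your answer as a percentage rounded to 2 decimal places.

38.96%

Real GDP 2007 = Nominal GDP 2007 = 7.96·786 + 19.03·98 + 41.93·808 = 42000.94.
Real GDP 2021 (at 2007 prices) = 7.96·852 + 19.03·82 + 41.93·1193 = 58364.87.
Real growth = 58364.87/42000.94 − 1 = 0.3896.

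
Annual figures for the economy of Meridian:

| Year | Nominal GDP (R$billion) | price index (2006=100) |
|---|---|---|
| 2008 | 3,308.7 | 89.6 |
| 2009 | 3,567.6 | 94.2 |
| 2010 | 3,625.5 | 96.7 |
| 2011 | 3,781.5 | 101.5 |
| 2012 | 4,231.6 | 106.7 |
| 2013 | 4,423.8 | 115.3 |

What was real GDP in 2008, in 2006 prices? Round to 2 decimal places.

Real GDP 2008 = 3308.7 / 0.896 = 3692.75.

R$3,692.75 billion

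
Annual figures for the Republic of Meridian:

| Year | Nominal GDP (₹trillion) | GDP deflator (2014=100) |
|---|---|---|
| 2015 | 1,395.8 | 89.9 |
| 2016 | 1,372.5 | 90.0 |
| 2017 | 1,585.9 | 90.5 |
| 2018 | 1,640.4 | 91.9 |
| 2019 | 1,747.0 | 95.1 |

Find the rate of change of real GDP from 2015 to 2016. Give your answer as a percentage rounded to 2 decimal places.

-1.78%

Real GDP 2015 = 1395.8/0.899 = 1552.61.
Real GDP 2016 = 1372.5/0.900 = 1525.00.
Change = 1525.00/1552.61 − 1 = -0.0178.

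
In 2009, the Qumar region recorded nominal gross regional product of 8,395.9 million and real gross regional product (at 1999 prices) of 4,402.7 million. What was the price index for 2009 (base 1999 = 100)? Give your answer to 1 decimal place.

190.7

price index = (Nominal / Real) × 100 = 8395.9 / 4402.7 × 100 = 190.70.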